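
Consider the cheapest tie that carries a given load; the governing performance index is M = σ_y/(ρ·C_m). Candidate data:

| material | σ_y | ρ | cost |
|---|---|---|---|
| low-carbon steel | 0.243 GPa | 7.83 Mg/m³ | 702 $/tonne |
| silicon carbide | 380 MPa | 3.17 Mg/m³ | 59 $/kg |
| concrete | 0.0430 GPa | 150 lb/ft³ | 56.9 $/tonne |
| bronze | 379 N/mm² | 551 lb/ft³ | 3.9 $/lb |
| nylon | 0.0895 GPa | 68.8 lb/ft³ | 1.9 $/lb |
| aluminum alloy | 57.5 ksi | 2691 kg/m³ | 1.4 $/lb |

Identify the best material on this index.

concrete

Putting every candidate on a common basis:
  low-carbon steel: σ_y = 243.0 MPa, ρ = 7830 kg/m³, cost = 0.7020 $/kg
  silicon carbide: σ_y = 380.0 MPa, ρ = 3170 kg/m³, cost = 59.00 $/kg
  concrete: σ_y = 43.00 MPa, ρ = 2403 kg/m³, cost = 0.05690 $/kg
  bronze: σ_y = 379.0 MPa, ρ = 8826 kg/m³, cost = 8.598 $/kg
  nylon: σ_y = 89.50 MPa, ρ = 1102 kg/m³, cost = 4.189 $/kg
  aluminum alloy: σ_y = 396.4 MPa, ρ = 2691 kg/m³, cost = 3.086 $/kg
  concrete: M = 315 kN·m per $
  aluminum alloy: M = 47.7 kN·m per $
  low-carbon steel: M = 44.2 kN·m per $
  nylon: M = 19.4 kN·m per $
  bronze: M = 4.99 kN·m per $
  silicon carbide: M = 2.03 kN·m per $
The maximum is for concrete.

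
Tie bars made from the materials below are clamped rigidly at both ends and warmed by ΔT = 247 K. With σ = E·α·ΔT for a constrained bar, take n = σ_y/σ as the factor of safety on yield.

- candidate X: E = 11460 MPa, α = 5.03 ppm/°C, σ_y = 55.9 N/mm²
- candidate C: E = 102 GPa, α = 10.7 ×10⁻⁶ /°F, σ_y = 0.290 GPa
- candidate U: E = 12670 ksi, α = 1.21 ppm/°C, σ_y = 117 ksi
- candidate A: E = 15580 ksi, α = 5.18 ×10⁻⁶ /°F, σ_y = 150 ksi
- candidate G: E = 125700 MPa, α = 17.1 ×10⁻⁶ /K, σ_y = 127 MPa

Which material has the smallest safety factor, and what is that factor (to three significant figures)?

candidate G, n = 0.239

With everything in SI (GPa, ×10⁻⁶/K, MPa):
  candidate X: E = 11.46, α = 5.03, σ_y = 55.90 → σ = 14.2 MPa, n = 3.93
  candidate C: E = 102.0, α = 19.3, σ_y = 290.0 → σ = 485 MPa, n = 0.598
  candidate U: E = 87.36, α = 1.21, σ_y = 806.7 → σ = 26.1 MPa, n = 30.9
  candidate A: E = 107.4, α = 9.32, σ_y = 1034 → σ = 247 MPa, n = 4.18
  candidate G: E = 125.7, α = 17.1, σ_y = 127.0 → σ = 531 MPa, n = 0.239
Candidate G has the lowest safety factor, n = 0.239.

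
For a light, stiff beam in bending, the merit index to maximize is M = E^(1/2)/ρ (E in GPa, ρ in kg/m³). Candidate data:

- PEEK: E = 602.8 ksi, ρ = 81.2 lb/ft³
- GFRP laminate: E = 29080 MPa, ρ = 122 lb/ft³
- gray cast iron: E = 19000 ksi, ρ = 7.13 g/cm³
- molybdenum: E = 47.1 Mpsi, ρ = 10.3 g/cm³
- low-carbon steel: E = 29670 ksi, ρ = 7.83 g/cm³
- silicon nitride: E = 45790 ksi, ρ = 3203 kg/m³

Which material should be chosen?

silicon nitride

Normalizing units and computing the index:
  PEEK: E = 4.156 GPa, ρ = 1301 kg/m³
  GFRP laminate: E = 29.08 GPa, ρ = 1954 kg/m³
  gray cast iron: E = 131.0 GPa, ρ = 7130 kg/m³
  molybdenum: E = 324.7 GPa, ρ = 10300 kg/m³
  low-carbon steel: E = 204.6 GPa, ρ = 7830 kg/m³
  silicon nitride: E = 315.7 GPa, ρ = 3203 kg/m³
  silicon nitride: M = 5.55×10⁻³
  GFRP laminate: M = 2.76×10⁻³
  low-carbon steel: M = 1.83×10⁻³
  molybdenum: M = 1.75×10⁻³
  gray cast iron: M = 1.61×10⁻³
  PEEK: M = 1.57×10⁻³
Highest index: silicon nitride.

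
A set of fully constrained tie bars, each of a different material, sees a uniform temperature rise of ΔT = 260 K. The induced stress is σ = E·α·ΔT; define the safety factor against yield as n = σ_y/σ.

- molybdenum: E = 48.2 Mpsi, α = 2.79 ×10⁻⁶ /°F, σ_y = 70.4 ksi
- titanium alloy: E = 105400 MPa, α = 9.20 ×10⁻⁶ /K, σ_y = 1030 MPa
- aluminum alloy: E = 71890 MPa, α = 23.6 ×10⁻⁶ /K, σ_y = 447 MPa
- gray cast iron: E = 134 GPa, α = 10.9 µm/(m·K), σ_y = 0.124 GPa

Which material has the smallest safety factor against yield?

With everything in SI (GPa, ×10⁻⁶/K, MPa):
  molybdenum: E = 332.3, α = 5.02, σ_y = 485.4 → σ = 434 MPa, n = 1.12
  titanium alloy: E = 105.4, α = 9.20, σ_y = 1030 → σ = 252 MPa, n = 4.09
  aluminum alloy: E = 71.89, α = 23.6, σ_y = 447.0 → σ = 441 MPa, n = 1.01
  gray cast iron: E = 134.0, α = 10.9, σ_y = 124.0 → σ = 380 MPa, n = 0.327
Smallest n: gray cast iron with n = 0.327.

gray cast iron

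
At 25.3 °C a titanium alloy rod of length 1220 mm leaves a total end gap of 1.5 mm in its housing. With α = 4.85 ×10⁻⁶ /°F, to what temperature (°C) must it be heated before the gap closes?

α = 4.85×10⁻⁶/°F × 9/5 = 8.73×10⁻⁶/K.
α·L₀·ΔT = 1.5 mm ⇒ ΔT = 1.5 / (8.73×10⁻⁶ × 1220.0) = 140.8 K.
T = 25.3 + 140.8 = 166.1 °C.

166 °C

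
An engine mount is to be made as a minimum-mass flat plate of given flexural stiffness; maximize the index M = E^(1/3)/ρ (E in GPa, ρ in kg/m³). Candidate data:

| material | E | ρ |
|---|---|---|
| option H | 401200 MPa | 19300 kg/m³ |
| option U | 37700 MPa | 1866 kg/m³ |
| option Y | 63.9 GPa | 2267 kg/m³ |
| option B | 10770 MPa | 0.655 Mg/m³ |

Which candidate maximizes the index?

Normalizing units and computing the index:
  option H: E = 401.2 GPa, ρ = 19300 kg/m³
  option U: E = 37.70 GPa, ρ = 1866 kg/m³
  option Y: E = 63.90 GPa, ρ = 2267 kg/m³
  option B: E = 10.77 GPa, ρ = 655.0 kg/m³
  option B: M = 3.37×10⁻³
  option U: M = 1.80×10⁻³
  option Y: M = 1.76×10⁻³
  option H: M = 0.382×10⁻³
The maximum is for option B.

option B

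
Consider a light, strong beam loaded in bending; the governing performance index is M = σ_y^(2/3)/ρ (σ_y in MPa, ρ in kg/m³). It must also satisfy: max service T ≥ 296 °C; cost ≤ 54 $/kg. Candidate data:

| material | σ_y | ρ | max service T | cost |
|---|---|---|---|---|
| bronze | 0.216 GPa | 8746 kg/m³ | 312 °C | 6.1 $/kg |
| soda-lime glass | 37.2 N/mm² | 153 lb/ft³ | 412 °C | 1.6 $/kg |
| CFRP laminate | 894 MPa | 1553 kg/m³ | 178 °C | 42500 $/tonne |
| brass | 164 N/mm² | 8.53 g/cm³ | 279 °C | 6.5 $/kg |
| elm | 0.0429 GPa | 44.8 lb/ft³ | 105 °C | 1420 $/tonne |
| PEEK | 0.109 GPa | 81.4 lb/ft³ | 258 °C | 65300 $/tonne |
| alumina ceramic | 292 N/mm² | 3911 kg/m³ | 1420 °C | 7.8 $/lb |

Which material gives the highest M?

Screen on constraints: max service T ≥ 296 °C; cost ≤ 54 $/kg. Survivors: bronze, soda-lime glass, alumina ceramic.
Putting every candidate on a common basis:
  bronze: σ_y = 216.0 MPa, ρ = 8746 kg/m³
  soda-lime glass: σ_y = 37.20 MPa, ρ = 2451 kg/m³
  alumina ceramic: σ_y = 292.0 MPa, ρ = 3911 kg/m³
  alumina ceramic: M = 11.3×10⁻³
  soda-lime glass: M = 4.55×10⁻³
  bronze: M = 4.12×10⁻³
Highest index: alumina ceramic.

alumina ceramic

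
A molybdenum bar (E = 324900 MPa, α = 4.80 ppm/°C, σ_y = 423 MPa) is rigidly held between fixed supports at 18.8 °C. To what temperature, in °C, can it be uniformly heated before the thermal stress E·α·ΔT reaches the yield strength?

E = 324900 MPa = 324.9 GPa.
E·α·ΔT = 423.0 MPa ⇒ ΔT = 423.0 / (324.9×10³ × 4.80×10⁻⁶) = 271.2 K.
T = 18.8 + 271.2 = 290.0 °C.

290 °C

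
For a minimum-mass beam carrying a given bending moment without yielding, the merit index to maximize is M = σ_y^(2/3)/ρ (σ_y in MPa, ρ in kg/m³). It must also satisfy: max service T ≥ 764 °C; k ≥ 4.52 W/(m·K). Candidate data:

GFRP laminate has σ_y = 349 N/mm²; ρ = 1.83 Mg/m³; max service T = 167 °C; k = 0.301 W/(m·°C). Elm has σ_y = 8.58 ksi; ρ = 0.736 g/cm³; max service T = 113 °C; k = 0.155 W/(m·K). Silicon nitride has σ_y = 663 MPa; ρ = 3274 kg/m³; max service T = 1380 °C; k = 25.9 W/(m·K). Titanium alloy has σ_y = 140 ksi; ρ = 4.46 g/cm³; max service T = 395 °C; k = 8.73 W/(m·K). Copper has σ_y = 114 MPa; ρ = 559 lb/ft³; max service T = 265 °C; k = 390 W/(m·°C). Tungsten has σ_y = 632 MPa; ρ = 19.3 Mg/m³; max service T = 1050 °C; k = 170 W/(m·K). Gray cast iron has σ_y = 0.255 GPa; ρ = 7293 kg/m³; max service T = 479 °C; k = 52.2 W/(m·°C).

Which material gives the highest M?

Screen on constraints: max service T ≥ 764 °C; k ≥ 4.52 W/(m·K). Survivors: silicon nitride, tungsten.
Normalizing units and computing the index:
  silicon nitride: σ_y = 663.0 MPa, ρ = 3274 kg/m³
  tungsten: σ_y = 632.0 MPa, ρ = 19300 kg/m³
  silicon nitride: M = 23.2×10⁻³
  tungsten: M = 3.82×10⁻³
Highest index: silicon nitride.

silicon nitride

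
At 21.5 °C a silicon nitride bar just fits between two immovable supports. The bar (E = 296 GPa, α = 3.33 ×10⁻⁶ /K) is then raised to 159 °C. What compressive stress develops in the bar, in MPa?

136 MPa

ΔT = 137.5 K. Constrained thermal stress σ = E·α·ΔT = 296.0×10³ MPa × 3.33×10⁻⁶ × 137.5 = 136 MPa (compressive).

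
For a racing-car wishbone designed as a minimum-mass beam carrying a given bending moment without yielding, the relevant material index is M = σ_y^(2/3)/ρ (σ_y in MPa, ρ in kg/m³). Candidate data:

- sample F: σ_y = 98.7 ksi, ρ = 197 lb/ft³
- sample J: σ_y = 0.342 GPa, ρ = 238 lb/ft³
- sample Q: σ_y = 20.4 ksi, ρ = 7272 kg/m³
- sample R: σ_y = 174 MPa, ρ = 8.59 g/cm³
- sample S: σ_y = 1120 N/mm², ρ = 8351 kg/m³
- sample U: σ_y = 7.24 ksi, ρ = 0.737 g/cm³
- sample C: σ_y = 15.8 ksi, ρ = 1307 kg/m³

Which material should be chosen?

Normalizing units and computing the index:
  sample F: σ_y = 680.5 MPa, ρ = 3156 kg/m³
  sample J: σ_y = 342.0 MPa, ρ = 3812 kg/m³
  sample Q: σ_y = 140.7 MPa, ρ = 7272 kg/m³
  sample R: σ_y = 174.0 MPa, ρ = 8590 kg/m³
  sample S: σ_y = 1120 MPa, ρ = 8351 kg/m³
  sample U: σ_y = 49.92 MPa, ρ = 737.0 kg/m³
  sample C: σ_y = 108.9 MPa, ρ = 1307 kg/m³
  sample F: M = 24.5×10⁻³
  sample U: M = 18.4×10⁻³
  sample C: M = 17.5×10⁻³
  sample S: M = 12.9×10⁻³
  sample J: M = 12.8×10⁻³
  sample Q: M = 3.72×10⁻³
  sample R: M = 3.63×10⁻³
Sample F has the largest M.

sample F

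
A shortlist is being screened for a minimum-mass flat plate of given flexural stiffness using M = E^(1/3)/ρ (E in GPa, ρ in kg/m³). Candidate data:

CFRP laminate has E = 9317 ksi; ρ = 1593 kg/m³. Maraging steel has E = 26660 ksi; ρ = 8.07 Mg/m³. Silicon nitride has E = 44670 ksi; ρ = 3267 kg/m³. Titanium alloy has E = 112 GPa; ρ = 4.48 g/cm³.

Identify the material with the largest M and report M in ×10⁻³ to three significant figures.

In SI units:
  CFRP laminate: E = 64.24 GPa, ρ = 1593 kg/m³
  maraging steel: E = 183.8 GPa, ρ = 8070 kg/m³
  silicon nitride: E = 308.0 GPa, ρ = 3267 kg/m³
  titanium alloy: E = 112.0 GPa, ρ = 4480 kg/m³
  CFRP laminate: M = 2.51×10⁻³
  silicon nitride: M = 2.07×10⁻³
  titanium alloy: M = 1.08×10⁻³
  maraging steel: M = 0.705×10⁻³
CFRP laminate has the largest M.

CFRP laminate, M = 2.51×10⁻³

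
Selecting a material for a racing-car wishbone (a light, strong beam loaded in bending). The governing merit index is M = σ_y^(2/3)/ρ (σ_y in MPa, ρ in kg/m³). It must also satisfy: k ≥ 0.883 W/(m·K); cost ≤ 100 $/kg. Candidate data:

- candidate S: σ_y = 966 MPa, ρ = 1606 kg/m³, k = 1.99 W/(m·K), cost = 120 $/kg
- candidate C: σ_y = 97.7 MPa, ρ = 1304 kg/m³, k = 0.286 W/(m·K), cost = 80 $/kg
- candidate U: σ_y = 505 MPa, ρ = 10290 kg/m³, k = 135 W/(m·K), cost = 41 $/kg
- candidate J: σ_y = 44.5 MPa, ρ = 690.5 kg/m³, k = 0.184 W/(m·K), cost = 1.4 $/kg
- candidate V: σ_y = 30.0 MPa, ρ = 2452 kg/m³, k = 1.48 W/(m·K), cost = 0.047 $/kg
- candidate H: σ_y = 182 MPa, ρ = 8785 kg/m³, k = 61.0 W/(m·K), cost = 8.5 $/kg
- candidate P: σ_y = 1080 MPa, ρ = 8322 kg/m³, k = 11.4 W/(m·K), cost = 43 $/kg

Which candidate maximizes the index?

candidate P

Screen on constraints: k ≥ 0.883 W/(m·K); cost ≤ 100 $/kg. Survivors: candidate U, candidate V, candidate H, candidate P.
Evaluate M for each candidate:
  candidate P: M = 12.6×10⁻³
  candidate U: M = 6.16×10⁻³
  candidate V: M = 3.94×10⁻³
  candidate H: M = 3.66×10⁻³
Candidate P ranks first.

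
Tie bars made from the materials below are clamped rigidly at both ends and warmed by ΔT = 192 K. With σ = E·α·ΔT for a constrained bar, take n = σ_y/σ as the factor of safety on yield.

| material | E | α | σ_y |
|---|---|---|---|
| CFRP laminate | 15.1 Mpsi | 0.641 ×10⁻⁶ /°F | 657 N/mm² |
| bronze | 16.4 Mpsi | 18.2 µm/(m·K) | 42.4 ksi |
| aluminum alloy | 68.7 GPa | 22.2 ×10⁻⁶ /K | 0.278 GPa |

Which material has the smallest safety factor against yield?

With everything in SI (GPa, ×10⁻⁶/K, MPa):
  CFRP laminate: E = 104.1, α = 1.15, σ_y = 657.0 → σ = 23.1 MPa, n = 28.5
  bronze: E = 113.1, α = 18.2, σ_y = 292.3 → σ = 395 MPa, n = 0.740
  aluminum alloy: E = 68.70, α = 22.2, σ_y = 278.0 → σ = 293 MPa, n = 0.949
Smallest n: bronze with n = 0.740.

bronze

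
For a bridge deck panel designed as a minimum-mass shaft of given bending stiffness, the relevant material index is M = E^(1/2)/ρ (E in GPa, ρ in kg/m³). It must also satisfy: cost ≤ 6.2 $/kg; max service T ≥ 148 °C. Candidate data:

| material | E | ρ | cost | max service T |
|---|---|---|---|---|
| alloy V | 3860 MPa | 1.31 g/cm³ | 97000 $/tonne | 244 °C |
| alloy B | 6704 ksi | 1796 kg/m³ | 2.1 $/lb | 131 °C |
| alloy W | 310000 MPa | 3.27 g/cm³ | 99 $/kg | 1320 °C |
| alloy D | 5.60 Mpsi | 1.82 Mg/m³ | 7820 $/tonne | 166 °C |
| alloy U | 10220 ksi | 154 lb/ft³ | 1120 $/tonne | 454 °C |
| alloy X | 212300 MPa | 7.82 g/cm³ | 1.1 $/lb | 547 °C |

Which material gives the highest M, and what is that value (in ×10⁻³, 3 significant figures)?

alloy U, M = 3.40×10⁻³

Screen on constraints: cost ≤ 6.2 $/kg; max service T ≥ 148 °C. Survivors: alloy U, alloy X.
In SI units:
  alloy U: E = 70.46 GPa, ρ = 2467 kg/m³
  alloy X: E = 212.3 GPa, ρ = 7820 kg/m³
  alloy U: M = 3.40×10⁻³
  alloy X: M = 1.86×10⁻³
Alloy U has the largest M.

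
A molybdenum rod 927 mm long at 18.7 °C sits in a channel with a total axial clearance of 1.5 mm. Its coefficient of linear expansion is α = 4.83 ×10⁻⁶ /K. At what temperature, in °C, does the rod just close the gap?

α·L₀·ΔT = 1.5 mm ⇒ ΔT = 1.5 / (4.83×10⁻⁶ × 927.0) = 335.0 K.
T = 18.7 + 335.0 = 353.7 °C.

354 °C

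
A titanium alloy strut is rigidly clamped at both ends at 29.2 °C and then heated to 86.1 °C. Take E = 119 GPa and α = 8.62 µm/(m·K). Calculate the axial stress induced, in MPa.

58.4 MPa

ΔT = 56.90 K. Constrained thermal stress σ = E·α·ΔT = 119.0×10³ MPa × 8.62×10⁻⁶ × 56.90 = 58.4 MPa (compressive).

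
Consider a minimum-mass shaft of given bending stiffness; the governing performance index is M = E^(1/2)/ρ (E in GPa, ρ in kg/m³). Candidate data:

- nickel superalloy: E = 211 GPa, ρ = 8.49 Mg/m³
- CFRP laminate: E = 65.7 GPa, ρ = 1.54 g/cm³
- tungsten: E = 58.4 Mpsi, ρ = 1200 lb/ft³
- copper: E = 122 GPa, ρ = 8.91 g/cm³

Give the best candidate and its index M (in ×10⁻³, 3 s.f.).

Normalizing units and computing the index:
  nickel superalloy: E = 211.0 GPa, ρ = 8490 kg/m³
  CFRP laminate: E = 65.70 GPa, ρ = 1540 kg/m³
  tungsten: E = 402.7 GPa, ρ = 19220 kg/m³
  copper: E = 122.0 GPa, ρ = 8910 kg/m³
  CFRP laminate: M = 5.26×10⁻³
  nickel superalloy: M = 1.71×10⁻³
  copper: M = 1.24×10⁻³
  tungsten: M = 1.04×10⁻³
The maximum is for CFRP laminate.

CFRP laminate, M = 5.26×10⁻³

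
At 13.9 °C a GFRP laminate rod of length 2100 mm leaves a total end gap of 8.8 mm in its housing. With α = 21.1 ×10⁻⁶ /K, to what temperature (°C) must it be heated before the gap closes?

213 °C

α·L₀·ΔT = 8.8 mm ⇒ ΔT = 8.8 / (21.1×10⁻⁶ × 2100.0) = 198.6 K.
T = 13.9 + 198.6 = 212.5 °C.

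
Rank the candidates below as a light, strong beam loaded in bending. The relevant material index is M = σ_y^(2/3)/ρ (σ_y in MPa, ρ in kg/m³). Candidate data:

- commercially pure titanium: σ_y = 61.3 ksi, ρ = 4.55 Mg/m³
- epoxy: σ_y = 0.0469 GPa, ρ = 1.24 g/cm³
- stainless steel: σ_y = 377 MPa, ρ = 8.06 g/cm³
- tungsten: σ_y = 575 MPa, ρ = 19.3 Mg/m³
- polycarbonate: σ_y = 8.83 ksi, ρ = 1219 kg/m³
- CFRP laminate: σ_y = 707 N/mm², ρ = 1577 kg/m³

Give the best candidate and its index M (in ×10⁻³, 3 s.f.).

CFRP laminate, M = 50.3×10⁻³

Putting every candidate on a common basis:
  commercially pure titanium: σ_y = 422.6 MPa, ρ = 4550 kg/m³
  epoxy: σ_y = 46.90 MPa, ρ = 1240 kg/m³
  stainless steel: σ_y = 377.0 MPa, ρ = 8060 kg/m³
  tungsten: σ_y = 575.0 MPa, ρ = 19300 kg/m³
  polycarbonate: σ_y = 60.88 MPa, ρ = 1219 kg/m³
  CFRP laminate: σ_y = 707.0 MPa, ρ = 1577 kg/m³
  CFRP laminate: M = 50.3×10⁻³
  polycarbonate: M = 12.7×10⁻³
  commercially pure titanium: M = 12.4×10⁻³
  epoxy: M = 10.5×10⁻³
  stainless steel: M = 6.47×10⁻³
  tungsten: M = 3.58×10⁻³
CFRP laminate has the largest M.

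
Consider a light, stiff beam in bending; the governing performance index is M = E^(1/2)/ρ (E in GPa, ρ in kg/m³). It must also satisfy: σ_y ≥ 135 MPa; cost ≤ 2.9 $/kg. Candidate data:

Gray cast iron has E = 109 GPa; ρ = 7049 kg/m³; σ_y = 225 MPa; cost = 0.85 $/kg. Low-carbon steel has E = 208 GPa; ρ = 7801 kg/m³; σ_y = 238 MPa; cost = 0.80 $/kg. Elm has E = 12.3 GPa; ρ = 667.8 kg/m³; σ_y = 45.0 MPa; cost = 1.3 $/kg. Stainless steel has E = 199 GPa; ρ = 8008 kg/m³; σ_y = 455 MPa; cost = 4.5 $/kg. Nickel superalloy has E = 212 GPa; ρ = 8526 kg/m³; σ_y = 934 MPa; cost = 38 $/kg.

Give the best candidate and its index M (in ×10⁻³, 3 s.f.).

Screen on constraints: σ_y ≥ 135 MPa; cost ≤ 2.9 $/kg. Survivors: gray cast iron, low-carbon steel.
Computing M directly (units already consistent):
  low-carbon steel: M = 1.85×10⁻³
  gray cast iron: M = 1.48×10⁻³
Low-carbon steel ranks first.

low-carbon steel, M = 1.85×10⁻³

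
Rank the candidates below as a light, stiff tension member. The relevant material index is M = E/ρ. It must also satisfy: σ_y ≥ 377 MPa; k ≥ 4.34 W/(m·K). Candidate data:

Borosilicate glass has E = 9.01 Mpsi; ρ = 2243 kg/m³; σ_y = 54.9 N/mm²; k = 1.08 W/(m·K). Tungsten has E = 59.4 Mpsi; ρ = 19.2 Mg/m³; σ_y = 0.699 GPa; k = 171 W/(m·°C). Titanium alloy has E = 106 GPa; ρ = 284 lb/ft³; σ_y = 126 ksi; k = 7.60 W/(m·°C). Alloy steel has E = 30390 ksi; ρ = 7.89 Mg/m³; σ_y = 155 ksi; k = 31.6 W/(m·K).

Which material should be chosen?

alloy steel

Screen on constraints: σ_y ≥ 377 MPa; k ≥ 4.34 W/(m·K). Survivors: tungsten, titanium alloy, alloy steel.
In SI units:
  tungsten: E = 409.5 GPa, ρ = 19200 kg/m³
  titanium alloy: E = 106.0 GPa, ρ = 4549 kg/m³
  alloy steel: E = 209.5 GPa, ρ = 7890 kg/m³
  alloy steel: M = 26.6 MN·m/kg
  titanium alloy: M = 23.3 MN·m/kg
  tungsten: M = 21.3 MN·m/kg
Alloy steel ranks first.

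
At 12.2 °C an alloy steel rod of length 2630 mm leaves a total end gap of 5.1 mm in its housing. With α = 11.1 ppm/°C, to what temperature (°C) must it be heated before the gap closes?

α·L₀·ΔT = 5.1 mm ⇒ ΔT = 5.1 / (11.1×10⁻⁶ × 2630.0) = 174.7 K.
T = 12.2 + 174.7 = 186.9 °C.

187 °C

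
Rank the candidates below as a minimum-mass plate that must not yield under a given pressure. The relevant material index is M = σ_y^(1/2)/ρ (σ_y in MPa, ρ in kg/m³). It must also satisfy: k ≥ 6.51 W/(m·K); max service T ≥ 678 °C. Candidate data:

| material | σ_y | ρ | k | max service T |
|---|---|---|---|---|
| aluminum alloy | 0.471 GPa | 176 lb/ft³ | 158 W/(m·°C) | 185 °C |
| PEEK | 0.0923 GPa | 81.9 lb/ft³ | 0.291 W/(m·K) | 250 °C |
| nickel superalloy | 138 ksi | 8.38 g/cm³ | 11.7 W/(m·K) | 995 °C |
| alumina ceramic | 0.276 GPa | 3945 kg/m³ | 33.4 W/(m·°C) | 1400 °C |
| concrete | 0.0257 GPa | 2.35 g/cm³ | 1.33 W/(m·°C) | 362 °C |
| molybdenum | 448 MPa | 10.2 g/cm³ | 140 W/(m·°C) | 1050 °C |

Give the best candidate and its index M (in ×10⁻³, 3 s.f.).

alumina ceramic, M = 4.21×10⁻³

Screen on constraints: k ≥ 6.51 W/(m·K); max service T ≥ 678 °C. Survivors: nickel superalloy, alumina ceramic, molybdenum.
After converting to SI:
  nickel superalloy: σ_y = 951.5 MPa, ρ = 8380 kg/m³
  alumina ceramic: σ_y = 276.0 MPa, ρ = 3945 kg/m³
  molybdenum: σ_y = 448.0 MPa, ρ = 10200 kg/m³
  alumina ceramic: M = 4.21×10⁻³
  nickel superalloy: M = 3.68×10⁻³
  molybdenum: M = 2.08×10⁻³
Highest index: alumina ceramic.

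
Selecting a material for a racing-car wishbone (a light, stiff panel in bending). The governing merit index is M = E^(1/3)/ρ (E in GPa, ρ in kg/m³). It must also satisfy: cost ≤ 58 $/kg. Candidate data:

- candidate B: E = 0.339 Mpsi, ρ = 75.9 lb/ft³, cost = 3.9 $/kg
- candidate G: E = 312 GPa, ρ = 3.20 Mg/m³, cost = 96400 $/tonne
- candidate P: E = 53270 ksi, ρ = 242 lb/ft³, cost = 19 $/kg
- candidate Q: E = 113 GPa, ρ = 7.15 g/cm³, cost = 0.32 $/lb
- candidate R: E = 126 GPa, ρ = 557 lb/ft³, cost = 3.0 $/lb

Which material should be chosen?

candidate P

Screen on constraints: cost ≤ 58 $/kg. Survivors: candidate B, candidate P, candidate Q, candidate R.
Putting every candidate on a common basis:
  candidate B: E = 2.337 GPa, ρ = 1216 kg/m³
  candidate P: E = 367.3 GPa, ρ = 3876 kg/m³
  candidate Q: E = 113.0 GPa, ρ = 7150 kg/m³
  candidate R: E = 126.0 GPa, ρ = 8922 kg/m³
  candidate P: M = 1.85×10⁻³
  candidate B: M = 1.09×10⁻³
  candidate Q: M = 0.676×10⁻³
  candidate R: M = 0.562×10⁻³
Candidate P has the largest M.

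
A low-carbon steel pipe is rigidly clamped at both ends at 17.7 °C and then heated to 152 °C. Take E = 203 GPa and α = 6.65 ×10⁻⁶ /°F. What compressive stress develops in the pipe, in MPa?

326 MPa

α = 6.65×10⁻⁶/°F × 9/5 = 12.0×10⁻⁶/K.
ΔT = 134.3 K. Constrained thermal stress σ = E·α·ΔT = 203.0×10³ MPa × 12.0×10⁻⁶ × 134.3 = 326 MPa (compressive).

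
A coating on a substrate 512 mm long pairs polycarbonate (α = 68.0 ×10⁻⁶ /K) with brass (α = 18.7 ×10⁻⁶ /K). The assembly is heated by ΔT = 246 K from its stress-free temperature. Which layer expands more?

polycarbonate

α(polycarbonate) = 68.0×10⁻⁶/K vs α(brass) = 18.7×10⁻⁶/K.
Higher α expands more for the same ΔT: polycarbonate.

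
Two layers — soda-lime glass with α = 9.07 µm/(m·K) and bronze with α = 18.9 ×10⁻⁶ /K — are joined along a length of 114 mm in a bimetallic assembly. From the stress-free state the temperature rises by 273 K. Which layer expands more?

α(soda-lime glass) = 9.07×10⁻⁶/K vs α(bronze) = 18.9×10⁻⁶/K.
Higher α expands more for the same ΔT: bronze.

bronze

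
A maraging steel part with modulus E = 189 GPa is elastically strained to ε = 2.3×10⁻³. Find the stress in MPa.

σ = E·ε = 189000 MPa × 2.3×10⁻³ = 435 MPa.

435 MPa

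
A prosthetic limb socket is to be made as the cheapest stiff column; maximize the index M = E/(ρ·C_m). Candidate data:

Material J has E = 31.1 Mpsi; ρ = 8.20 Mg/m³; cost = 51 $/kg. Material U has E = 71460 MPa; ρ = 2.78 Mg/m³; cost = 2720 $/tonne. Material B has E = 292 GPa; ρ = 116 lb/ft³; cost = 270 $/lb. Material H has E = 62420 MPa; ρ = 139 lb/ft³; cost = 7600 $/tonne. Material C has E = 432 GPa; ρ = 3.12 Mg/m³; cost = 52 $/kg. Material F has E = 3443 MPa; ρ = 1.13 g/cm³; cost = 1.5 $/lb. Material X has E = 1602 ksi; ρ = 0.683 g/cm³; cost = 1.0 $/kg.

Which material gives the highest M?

material X

Convert each candidate to consistent units, then evaluate M:
  material J: E = 214.4 GPa, ρ = 8200 kg/m³, cost = 51.00 $/kg
  material U: E = 71.46 GPa, ρ = 2780 kg/m³, cost = 2.720 $/kg
  material B: E = 292.0 GPa, ρ = 1858 kg/m³, cost = 595.2 $/kg
  material H: E = 62.42 GPa, ρ = 2227 kg/m³, cost = 7.600 $/kg
  material C: E = 432.0 GPa, ρ = 3120 kg/m³, cost = 52.00 $/kg
  material F: E = 3.443 GPa, ρ = 1130 kg/m³, cost = 3.307 $/kg
  material X: E = 11.05 GPa, ρ = 683.0 kg/m³, cost = 1.000 $/kg
  material X: M = 16.2 MN·m per $
  material U: M = 9.45 MN·m per $
  material H: M = 3.69 MN·m per $
  material C: M = 2.66 MN·m per $
  material F: M = 0.921 MN·m per $
  material J: M = 0.513 MN·m per $
  material B: M = 0.264 MN·m per $
The maximum is for material X.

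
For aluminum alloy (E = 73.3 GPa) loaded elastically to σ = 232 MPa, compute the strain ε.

3.17×10⁻³

ε = σ/E = 232 / 73300 = 3.17×10⁻³.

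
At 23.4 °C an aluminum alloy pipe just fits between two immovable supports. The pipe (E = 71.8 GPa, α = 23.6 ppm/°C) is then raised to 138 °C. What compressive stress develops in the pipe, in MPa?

194 MPa

ΔT = 114.6 K. Constrained thermal stress σ = E·α·ΔT = 71.80×10³ MPa × 23.6×10⁻⁶ × 114.6 = 194 MPa (compressive).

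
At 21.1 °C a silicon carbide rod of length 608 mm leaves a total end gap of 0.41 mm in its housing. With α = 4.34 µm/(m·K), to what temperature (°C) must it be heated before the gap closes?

176 °C

α·L₀·ΔT = 0.41 mm ⇒ ΔT = 0.41 / (4.34×10⁻⁶ × 608.0) = 155.4 K.
T = 21.1 + 155.4 = 176.5 °C.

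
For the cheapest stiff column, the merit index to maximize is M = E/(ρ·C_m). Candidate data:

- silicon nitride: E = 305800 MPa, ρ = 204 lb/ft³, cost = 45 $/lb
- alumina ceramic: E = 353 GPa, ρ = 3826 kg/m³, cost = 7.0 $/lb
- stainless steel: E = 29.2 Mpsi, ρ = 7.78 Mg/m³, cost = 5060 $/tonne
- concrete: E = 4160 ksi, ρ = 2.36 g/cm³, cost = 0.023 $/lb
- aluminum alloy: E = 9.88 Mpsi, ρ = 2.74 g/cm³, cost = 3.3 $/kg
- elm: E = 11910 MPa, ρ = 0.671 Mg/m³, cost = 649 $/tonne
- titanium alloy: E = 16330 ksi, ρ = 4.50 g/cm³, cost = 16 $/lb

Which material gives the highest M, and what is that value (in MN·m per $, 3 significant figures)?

Normalizing units and computing the index:
  silicon nitride: E = 305.8 GPa, ρ = 3268 kg/m³, cost = 99.21 $/kg
  alumina ceramic: E = 353.0 GPa, ρ = 3826 kg/m³, cost = 15.43 $/kg
  stainless steel: E = 201.3 GPa, ρ = 7780 kg/m³, cost = 5.060 $/kg
  concrete: E = 28.68 GPa, ρ = 2360 kg/m³, cost = 0.05071 $/kg
  aluminum alloy: E = 68.12 GPa, ρ = 2740 kg/m³, cost = 3.300 $/kg
  elm: E = 11.91 GPa, ρ = 671.0 kg/m³, cost = 0.6490 $/kg
  titanium alloy: E = 112.6 GPa, ρ = 4500 kg/m³, cost = 35.27 $/kg
  concrete: M = 240 MN·m per $
  elm: M = 27.3 MN·m per $
  aluminum alloy: M = 7.53 MN·m per $
  alumina ceramic: M = 5.98 MN·m per $
  stainless steel: M = 5.11 MN·m per $
  silicon nitride: M = 0.943 MN·m per $
  titanium alloy: M = 0.709 MN·m per $
Highest index: concrete.

concrete, M = 240 MN·m per $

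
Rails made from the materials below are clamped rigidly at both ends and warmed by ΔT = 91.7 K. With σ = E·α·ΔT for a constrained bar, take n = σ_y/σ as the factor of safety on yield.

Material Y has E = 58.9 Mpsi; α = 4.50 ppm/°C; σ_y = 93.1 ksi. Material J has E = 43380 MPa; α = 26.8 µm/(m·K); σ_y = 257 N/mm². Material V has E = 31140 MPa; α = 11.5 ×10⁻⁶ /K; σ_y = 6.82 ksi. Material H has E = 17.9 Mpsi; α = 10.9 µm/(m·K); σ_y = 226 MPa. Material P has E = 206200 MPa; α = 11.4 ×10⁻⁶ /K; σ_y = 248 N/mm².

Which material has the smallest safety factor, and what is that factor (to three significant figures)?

material P, n = 1.15

In consistent units (E in GPa, α in ×10⁻⁶/K, σ_y in MPa):
  material Y: E = 406.1, α = 4.50, σ_y = 641.9 → σ = 168 MPa, n = 3.83
  material J: E = 43.38, α = 26.8, σ_y = 257.0 → σ = 107 MPa, n = 2.41
  material V: E = 31.14, α = 11.5, σ_y = 47.02 → σ = 32.8 MPa, n = 1.43
  material H: E = 123.4, α = 10.9, σ_y = 226.0 → σ = 123 MPa, n = 1.83
  material P: E = 206.2, α = 11.4, σ_y = 248.0 → σ = 216 MPa, n = 1.15
Material P has the lowest safety factor, n = 1.15.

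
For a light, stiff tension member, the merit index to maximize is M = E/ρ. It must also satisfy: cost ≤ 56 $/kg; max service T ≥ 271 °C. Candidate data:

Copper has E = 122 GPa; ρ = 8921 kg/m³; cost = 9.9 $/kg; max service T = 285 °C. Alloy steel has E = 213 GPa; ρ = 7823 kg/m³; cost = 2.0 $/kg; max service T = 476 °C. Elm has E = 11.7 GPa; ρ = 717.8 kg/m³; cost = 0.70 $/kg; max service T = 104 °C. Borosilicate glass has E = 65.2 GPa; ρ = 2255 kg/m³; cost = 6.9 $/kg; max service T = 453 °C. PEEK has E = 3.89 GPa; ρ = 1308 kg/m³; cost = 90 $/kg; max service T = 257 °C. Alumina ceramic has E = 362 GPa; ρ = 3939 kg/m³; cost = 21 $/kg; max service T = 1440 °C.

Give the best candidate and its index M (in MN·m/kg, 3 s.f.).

alumina ceramic, M = 91.9 MN·m/kg

Screen on constraints: cost ≤ 56 $/kg; max service T ≥ 271 °C. Survivors: copper, alloy steel, borosilicate glass, alumina ceramic.
Computing M directly (units already consistent):
  alumina ceramic: M = 91.9 MN·m/kg
  borosilicate glass: M = 28.9 MN·m/kg
  alloy steel: M = 27.2 MN·m/kg
  copper: M = 13.7 MN·m/kg
Highest index: alumina ceramic.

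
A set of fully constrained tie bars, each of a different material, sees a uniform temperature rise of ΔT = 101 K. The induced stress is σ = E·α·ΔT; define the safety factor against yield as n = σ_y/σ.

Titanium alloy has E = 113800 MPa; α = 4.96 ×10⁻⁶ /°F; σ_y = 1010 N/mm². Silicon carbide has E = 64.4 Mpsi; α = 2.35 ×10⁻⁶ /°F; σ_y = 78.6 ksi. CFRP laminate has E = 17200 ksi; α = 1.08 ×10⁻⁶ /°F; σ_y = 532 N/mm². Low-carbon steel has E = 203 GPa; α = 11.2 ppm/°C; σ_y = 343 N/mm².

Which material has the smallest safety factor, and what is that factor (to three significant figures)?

Per material, after unit conversion:
  titanium alloy: E = 113.8, α = 8.93, σ_y = 1010 → σ = 103 MPa, n = 9.84
  silicon carbide: E = 444.0, α = 4.23, σ_y = 541.9 → σ = 190 MPa, n = 2.86
  CFRP laminate: E = 118.6, α = 1.94, σ_y = 532.0 → σ = 23.3 MPa, n = 22.8
  low-carbon steel: E = 203.0, α = 11.2, σ_y = 343.0 → σ = 230 MPa, n = 1.49
Low-carbon steel has the lowest safety factor, n = 1.49.

low-carbon steel, n = 1.49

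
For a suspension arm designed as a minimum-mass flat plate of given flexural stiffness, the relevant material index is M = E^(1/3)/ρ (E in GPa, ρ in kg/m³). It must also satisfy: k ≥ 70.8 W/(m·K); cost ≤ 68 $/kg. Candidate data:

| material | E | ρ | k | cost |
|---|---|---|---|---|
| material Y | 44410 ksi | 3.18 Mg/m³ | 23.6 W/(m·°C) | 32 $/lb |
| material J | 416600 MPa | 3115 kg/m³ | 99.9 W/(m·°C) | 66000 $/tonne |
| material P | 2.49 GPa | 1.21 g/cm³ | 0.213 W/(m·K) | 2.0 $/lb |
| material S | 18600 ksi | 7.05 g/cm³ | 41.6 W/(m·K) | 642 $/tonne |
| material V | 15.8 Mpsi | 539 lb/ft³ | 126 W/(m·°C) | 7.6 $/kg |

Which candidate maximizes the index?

material J

Screen on constraints: k ≥ 70.8 W/(m·K); cost ≤ 68 $/kg. Survivors: material J, material V.
In SI units:
  material J: E = 416.6 GPa, ρ = 3115 kg/m³
  material V: E = 108.9 GPa, ρ = 8634 kg/m³
  material J: M = 2.40×10⁻³
  material V: M = 0.553×10⁻³
The maximum is for material J.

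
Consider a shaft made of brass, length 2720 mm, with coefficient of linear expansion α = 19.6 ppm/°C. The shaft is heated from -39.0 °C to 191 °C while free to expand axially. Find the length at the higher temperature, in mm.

ΔT = 191 − (-39.0) = 230.0 K.
ΔL = α·L₀·ΔT = 19.6×10⁻⁶ × 2720 mm × 230.0 K = 12.3 mm.
L = L₀ + ΔL = 2720 + 12.3 = 2732.3 mm.

2732.3 mm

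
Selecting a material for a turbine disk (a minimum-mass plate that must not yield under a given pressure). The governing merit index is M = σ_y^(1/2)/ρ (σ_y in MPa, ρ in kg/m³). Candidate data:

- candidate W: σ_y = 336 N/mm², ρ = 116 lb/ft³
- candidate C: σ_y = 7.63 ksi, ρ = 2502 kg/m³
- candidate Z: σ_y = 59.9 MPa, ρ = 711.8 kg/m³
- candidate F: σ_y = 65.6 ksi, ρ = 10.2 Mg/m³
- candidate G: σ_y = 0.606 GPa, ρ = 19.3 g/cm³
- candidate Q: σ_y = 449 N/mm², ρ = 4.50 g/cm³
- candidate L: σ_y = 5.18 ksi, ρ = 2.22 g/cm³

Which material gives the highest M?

After converting to SI:
  candidate W: σ_y = 336.0 MPa, ρ = 1858 kg/m³
  candidate C: σ_y = 52.61 MPa, ρ = 2502 kg/m³
  candidate Z: σ_y = 59.90 MPa, ρ = 711.8 kg/m³
  candidate F: σ_y = 452.3 MPa, ρ = 10200 kg/m³
  candidate G: σ_y = 606.0 MPa, ρ = 19300 kg/m³
  candidate Q: σ_y = 449.0 MPa, ρ = 4500 kg/m³
  candidate L: σ_y = 35.71 MPa, ρ = 2220 kg/m³
  candidate Z: M = 10.9×10⁻³
  candidate W: M = 9.86×10⁻³
  candidate Q: M = 4.71×10⁻³
  candidate C: M = 2.90×10⁻³
  candidate L: M = 2.69×10⁻³
  candidate F: M = 2.09×10⁻³
  candidate G: M = 1.28×10⁻³
Candidate Z ranks first.

candidate Z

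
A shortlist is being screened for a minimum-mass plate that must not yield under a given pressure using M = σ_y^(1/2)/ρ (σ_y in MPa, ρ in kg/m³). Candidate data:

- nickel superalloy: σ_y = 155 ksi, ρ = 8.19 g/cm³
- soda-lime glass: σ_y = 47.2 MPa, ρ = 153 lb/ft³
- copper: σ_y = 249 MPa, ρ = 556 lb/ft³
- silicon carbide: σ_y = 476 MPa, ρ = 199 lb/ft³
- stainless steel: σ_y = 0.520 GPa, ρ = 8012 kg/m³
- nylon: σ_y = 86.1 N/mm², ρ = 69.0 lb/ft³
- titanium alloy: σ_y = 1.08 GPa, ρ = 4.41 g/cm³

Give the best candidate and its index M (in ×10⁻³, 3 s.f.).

nylon, M = 8.40×10⁻³

Putting every candidate on a common basis:
  nickel superalloy: σ_y = 1069 MPa, ρ = 8190 kg/m³
  soda-lime glass: σ_y = 47.20 MPa, ρ = 2451 kg/m³
  copper: σ_y = 249.0 MPa, ρ = 8906 kg/m³
  silicon carbide: σ_y = 476.0 MPa, ρ = 3188 kg/m³
  stainless steel: σ_y = 520.0 MPa, ρ = 8012 kg/m³
  nylon: σ_y = 86.10 MPa, ρ = 1105 kg/m³
  titanium alloy: σ_y = 1080 MPa, ρ = 4410 kg/m³
  nylon: M = 8.40×10⁻³
  titanium alloy: M = 7.45×10⁻³
  silicon carbide: M = 6.84×10⁻³
  nickel superalloy: M = 3.99×10⁻³
  stainless steel: M = 2.85×10⁻³
  soda-lime glass: M = 2.80×10⁻³
  copper: M = 1.77×10⁻³
Nylon has the largest M.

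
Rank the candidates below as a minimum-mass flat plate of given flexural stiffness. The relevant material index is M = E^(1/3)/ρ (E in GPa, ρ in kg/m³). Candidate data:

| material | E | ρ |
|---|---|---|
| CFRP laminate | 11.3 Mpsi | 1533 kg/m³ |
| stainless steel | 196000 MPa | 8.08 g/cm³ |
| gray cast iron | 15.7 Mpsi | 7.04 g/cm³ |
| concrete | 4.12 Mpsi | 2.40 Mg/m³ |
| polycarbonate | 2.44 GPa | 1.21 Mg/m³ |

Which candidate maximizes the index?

CFRP laminate

After converting to SI:
  CFRP laminate: E = 77.91 GPa, ρ = 1533 kg/m³
  stainless steel: E = 196.0 GPa, ρ = 8080 kg/m³
  gray cast iron: E = 108.2 GPa, ρ = 7040 kg/m³
  concrete: E = 28.41 GPa, ρ = 2400 kg/m³
  polycarbonate: E = 2.440 GPa, ρ = 1210 kg/m³
  CFRP laminate: M = 2.79×10⁻³
  concrete: M = 1.27×10⁻³
  polycarbonate: M = 1.11×10⁻³
  stainless steel: M = 0.719×10⁻³
  gray cast iron: M = 0.677×10⁻³
CFRP laminate has the largest M.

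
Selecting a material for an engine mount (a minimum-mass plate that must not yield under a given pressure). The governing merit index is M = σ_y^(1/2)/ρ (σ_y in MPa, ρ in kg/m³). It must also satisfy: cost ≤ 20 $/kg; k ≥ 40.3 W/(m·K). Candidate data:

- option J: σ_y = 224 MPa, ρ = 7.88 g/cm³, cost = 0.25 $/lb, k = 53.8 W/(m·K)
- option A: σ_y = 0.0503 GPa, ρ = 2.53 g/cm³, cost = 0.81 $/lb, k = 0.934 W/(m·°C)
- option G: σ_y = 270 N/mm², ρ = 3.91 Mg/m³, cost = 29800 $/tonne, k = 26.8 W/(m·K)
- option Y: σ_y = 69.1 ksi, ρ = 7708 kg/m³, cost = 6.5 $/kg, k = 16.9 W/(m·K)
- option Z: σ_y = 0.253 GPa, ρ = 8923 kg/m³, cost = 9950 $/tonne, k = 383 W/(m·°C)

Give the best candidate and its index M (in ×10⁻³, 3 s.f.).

Screen on constraints: cost ≤ 20 $/kg; k ≥ 40.3 W/(m·K). Survivors: option J, option Z.
Convert each candidate to consistent units, then evaluate M:
  option J: σ_y = 224.0 MPa, ρ = 7880 kg/m³
  option Z: σ_y = 253.0 MPa, ρ = 8923 kg/m³
  option J: M = 1.90×10⁻³
  option Z: M = 1.78×10⁻³
Highest index: option J.

option J, M = 1.90×10⁻³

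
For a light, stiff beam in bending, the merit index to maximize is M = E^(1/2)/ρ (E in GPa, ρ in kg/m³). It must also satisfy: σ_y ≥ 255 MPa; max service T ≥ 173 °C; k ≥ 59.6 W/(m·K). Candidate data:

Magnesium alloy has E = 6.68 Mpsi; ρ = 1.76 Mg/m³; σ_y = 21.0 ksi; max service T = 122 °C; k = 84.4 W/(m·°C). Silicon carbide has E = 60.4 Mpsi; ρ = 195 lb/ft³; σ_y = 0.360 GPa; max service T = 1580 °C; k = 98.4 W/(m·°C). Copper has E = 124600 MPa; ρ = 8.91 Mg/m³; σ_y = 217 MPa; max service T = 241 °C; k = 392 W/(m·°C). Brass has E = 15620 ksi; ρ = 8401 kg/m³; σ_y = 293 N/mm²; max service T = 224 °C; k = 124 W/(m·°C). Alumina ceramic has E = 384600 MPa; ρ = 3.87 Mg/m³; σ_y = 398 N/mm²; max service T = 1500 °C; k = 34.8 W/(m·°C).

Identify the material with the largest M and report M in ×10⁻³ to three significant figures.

Screen on constraints: σ_y ≥ 255 MPa; max service T ≥ 173 °C; k ≥ 59.6 W/(m·K). Survivors: silicon carbide, brass.
After converting to SI:
  silicon carbide: E = 416.4 GPa, ρ = 3124 kg/m³
  brass: E = 107.7 GPa, ρ = 8401 kg/m³
  silicon carbide: M = 6.53×10⁻³
  brass: M = 1.24×10⁻³
Silicon carbide ranks first.

silicon carbide, M = 6.53×10⁻³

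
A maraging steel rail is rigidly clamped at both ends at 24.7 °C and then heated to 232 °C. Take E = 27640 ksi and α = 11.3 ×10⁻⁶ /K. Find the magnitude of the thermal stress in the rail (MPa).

446 MPa

E = 27640 ksi = 190.6 GPa.
ΔT = 207.3 K. Constrained thermal stress σ = E·α·ΔT = 190.6×10³ MPa × 11.3×10⁻⁶ × 207.3 = 446 MPa (compressive).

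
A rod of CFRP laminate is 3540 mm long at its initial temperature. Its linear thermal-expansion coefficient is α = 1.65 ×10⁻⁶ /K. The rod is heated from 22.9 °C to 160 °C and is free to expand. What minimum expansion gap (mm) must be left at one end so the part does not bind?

0.801 mm

ΔT = 160 − 22.9 = 137.1 K.
ΔL = α·L₀·ΔT = 1.65×10⁻⁶ × 3540 mm × 137.1 K = 0.801 mm.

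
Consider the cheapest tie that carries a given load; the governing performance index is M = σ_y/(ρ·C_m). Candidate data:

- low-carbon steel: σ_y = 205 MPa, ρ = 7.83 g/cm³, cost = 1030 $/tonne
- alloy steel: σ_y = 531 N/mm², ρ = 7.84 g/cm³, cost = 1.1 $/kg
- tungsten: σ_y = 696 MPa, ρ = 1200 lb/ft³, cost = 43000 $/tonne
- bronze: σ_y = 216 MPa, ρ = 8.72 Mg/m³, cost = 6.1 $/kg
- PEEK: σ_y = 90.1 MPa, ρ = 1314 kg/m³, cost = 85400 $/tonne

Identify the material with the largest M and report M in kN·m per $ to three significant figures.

Putting every candidate on a common basis:
  low-carbon steel: σ_y = 205.0 MPa, ρ = 7830 kg/m³, cost = 1.030 $/kg
  alloy steel: σ_y = 531.0 MPa, ρ = 7840 kg/m³, cost = 1.100 $/kg
  tungsten: σ_y = 696.0 MPa, ρ = 19220 kg/m³, cost = 43.00 $/kg
  bronze: σ_y = 216.0 MPa, ρ = 8720 kg/m³, cost = 6.100 $/kg
  PEEK: σ_y = 90.10 MPa, ρ = 1314 kg/m³, cost = 85.40 $/kg
  alloy steel: M = 61.6 kN·m per $
  low-carbon steel: M = 25.4 kN·m per $
  bronze: M = 4.06 kN·m per $
  tungsten: M = 0.842 kN·m per $
  PEEK: M = 0.803 kN·m per $
Alloy steel has the largest M.

alloy steel, M = 61.6 kN·m per $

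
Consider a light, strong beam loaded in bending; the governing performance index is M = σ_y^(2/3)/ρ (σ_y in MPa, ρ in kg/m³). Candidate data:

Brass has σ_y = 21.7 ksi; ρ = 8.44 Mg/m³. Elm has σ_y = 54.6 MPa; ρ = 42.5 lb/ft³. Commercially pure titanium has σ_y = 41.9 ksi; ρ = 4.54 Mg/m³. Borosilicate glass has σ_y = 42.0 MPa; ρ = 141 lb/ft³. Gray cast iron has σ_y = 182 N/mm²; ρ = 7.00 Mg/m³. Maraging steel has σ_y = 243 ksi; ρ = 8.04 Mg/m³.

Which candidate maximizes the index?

Normalizing units and computing the index:
  brass: σ_y = 149.6 MPa, ρ = 8440 kg/m³
  elm: σ_y = 54.60 MPa, ρ = 680.8 kg/m³
  commercially pure titanium: σ_y = 288.9 MPa, ρ = 4540 kg/m³
  borosilicate glass: σ_y = 42.00 MPa, ρ = 2259 kg/m³
  gray cast iron: σ_y = 182.0 MPa, ρ = 7000 kg/m³
  maraging steel: σ_y = 1675 MPa, ρ = 8040 kg/m³
  elm: M = 21.1×10⁻³
  maraging steel: M = 17.5×10⁻³
  commercially pure titanium: M = 9.63×10⁻³
  borosilicate glass: M = 5.35×10⁻³
  gray cast iron: M = 4.59×10⁻³
  brass: M = 3.34×10⁻³
Elm has the largest M.

elm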